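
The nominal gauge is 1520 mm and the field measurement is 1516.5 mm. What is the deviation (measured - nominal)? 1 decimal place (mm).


Deviation = measured - nominal
Deviation = 1516.5 - 1520
Deviation = -3.5 mm

-3.5


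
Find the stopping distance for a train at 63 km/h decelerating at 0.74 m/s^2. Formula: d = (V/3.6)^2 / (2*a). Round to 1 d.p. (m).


Convert speed: V = 63 / 3.6 = 17.5 m/s
V^2 = 306.25
d = 306.25 / (2 * 0.74)
d = 306.25 / 1.48
d = 206.9 m

206.9


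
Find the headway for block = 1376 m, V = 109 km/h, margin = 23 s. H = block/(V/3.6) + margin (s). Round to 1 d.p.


V = 109 / 3.6 = 30.2778 m/s
Block traversal time = 1376 / 30.2778 = 45.4459 s
Headway = 45.4459 + 23
Headway = 68.4 s

68.4


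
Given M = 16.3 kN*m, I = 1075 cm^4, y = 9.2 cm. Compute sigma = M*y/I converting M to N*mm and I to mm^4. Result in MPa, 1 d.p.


Convert units:
M = 16.3 kN*m = 16300000 N*mm
y = 9.2 cm = 92 mm
I = 1075 cm^4 = 10750000 mm^4
sigma = 16300000 * 92 / 10750000
sigma = 139.5 MPa

139.5


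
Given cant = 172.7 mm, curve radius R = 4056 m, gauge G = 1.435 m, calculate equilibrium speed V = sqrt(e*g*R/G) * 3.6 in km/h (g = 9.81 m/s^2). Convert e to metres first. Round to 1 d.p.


Convert cant: e = 172.7 mm = 0.1727 m
V_ms = sqrt(0.1727 * 9.81 * 4056 / 1.435)
V_ms = sqrt(4788.587089) = 69.1996 m/s
V = 69.1996 * 3.6 = 249.1 km/h

249.1


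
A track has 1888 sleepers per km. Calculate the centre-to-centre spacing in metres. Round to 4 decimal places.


Spacing = 1000 m / number of sleepers
Spacing = 1000 / 1888
Spacing = 0.5297 m

0.5297


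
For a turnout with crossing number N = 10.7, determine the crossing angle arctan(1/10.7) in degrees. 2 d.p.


1/N = 1/10.7 = 0.093458
angle = arctan(0.093458) = 0.093187 rad
angle = 0.093187 * 180/pi = 5.34 degrees

5.34


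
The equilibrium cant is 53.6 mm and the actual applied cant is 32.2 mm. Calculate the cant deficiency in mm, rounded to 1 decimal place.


Cant deficiency = equilibrium cant - actual cant
CD = 53.6 - 32.2
CD = 21.4 mm

21.4


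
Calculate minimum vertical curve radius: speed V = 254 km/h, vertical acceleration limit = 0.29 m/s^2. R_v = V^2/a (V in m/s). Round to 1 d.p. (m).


Convert speed: V = 254 / 3.6 = 70.5556 m/s
V^2 = 4978.0864 m^2/s^2
R_v = 4978.0864 / 0.29
R_v = 17165.8 m

17165.8


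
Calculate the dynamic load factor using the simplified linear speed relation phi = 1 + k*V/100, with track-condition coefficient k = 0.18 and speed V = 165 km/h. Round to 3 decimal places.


phi = 1 + k * V / 100
phi = 1 + 0.18 * 165 / 100
phi = 1 + 0.297
phi = 1.297

1.297


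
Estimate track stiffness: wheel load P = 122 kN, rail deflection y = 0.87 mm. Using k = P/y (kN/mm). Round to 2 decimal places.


Track stiffness k = P / y
k = 122 / 0.87
k = 140.23 kN/mm

140.23


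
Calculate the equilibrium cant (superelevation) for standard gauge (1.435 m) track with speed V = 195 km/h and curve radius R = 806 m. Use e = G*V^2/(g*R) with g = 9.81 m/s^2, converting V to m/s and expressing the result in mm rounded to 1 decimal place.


Convert speed: V = 195 / 3.6 = 54.1667 m/s
Apply formula: e = 1.435 * 54.1667^2 / (9.81 * 806)
e = 1.435 * 2934.0278 / 7906.86
e = 0.532491 m = 532.5 mm

532.5


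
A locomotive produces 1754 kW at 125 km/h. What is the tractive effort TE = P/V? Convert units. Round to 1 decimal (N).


Convert: P = 1754 kW = 1754000 W
V = 125 / 3.6 = 34.7222 m/s
TE = 1754000 / 34.7222
TE = 50515.2 N

50515.2


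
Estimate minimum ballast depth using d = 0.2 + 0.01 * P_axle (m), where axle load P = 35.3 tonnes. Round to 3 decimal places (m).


d = 0.2 + 0.01 * 35.3
d = 0.2 + 0.353
d = 0.553 m

0.553


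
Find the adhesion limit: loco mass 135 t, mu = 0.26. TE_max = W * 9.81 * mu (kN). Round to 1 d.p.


TE_max = W * g * mu
TE_max = 135 * 9.81 * 0.26
TE_max = 1324.35 * 0.26
TE_max = 344.3 kN

344.3


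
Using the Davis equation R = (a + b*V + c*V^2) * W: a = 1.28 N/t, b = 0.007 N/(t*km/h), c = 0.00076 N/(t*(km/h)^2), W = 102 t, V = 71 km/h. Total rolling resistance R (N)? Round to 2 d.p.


b*V = 0.007 * 71 = 0.497
c*V^2 = 0.00076 * 5041 = 3.83116
R_per_t = 1.28 + 0.497 + 3.83116 = 5.60816 N/t
R_total = 5.60816 * 102 = 572.03 N

572.03


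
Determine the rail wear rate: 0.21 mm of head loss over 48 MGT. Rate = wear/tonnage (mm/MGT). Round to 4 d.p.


Wear rate = total wear / cumulative tonnage
Rate = 0.21 / 48
Rate = 0.0044 mm/MGT

0.0044


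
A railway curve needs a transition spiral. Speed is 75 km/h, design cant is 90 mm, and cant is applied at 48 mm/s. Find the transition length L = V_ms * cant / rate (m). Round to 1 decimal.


Convert speed: V = 75 / 3.6 = 20.8333 m/s
L = 20.8333 * 90 / 48
L = 1875.0 / 48
L = 39.1 m

39.1


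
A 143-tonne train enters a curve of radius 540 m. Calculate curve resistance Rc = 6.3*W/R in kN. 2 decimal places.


Rc = 6.3 * W / R
Rc = 6.3 * 143 / 540
Rc = 900.9 / 540
Rc = 1.67 kN

1.67


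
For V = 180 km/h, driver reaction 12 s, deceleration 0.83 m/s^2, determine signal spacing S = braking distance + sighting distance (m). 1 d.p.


V = 180 / 3.6 = 50.0 m/s
Braking distance = 50.0^2 / (2*0.83) = 1506.0241 m
Sighting distance = 50.0 * 12 = 600.0 m
S = 1506.0241 + 600.0 = 2106.0 m

2106.0


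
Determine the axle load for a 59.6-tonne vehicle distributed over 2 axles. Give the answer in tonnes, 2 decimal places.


Load per axle = total weight / number of axles
Load = 59.6 / 2
Load = 29.80 tonnes

29.80


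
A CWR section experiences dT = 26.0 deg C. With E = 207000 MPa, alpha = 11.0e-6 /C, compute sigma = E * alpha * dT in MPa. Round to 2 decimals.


sigma = E * alpha * dT
sigma = 207000 * 11.0e-6 * 26.0
sigma = 2.277 * 26.0
sigma = 59.20 MPa

59.20


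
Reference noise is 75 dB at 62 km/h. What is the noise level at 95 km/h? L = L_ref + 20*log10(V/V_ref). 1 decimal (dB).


V/V_ref = 95 / 62 = 1.532258
log10(1.532258) = 0.185332
20 * 0.185332 = 3.7066
L = 75 + 3.7066 = 78.7 dB

78.7


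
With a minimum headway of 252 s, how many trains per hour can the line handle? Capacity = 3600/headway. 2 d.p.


Capacity = 3600 / headway
Capacity = 3600 / 252
Capacity = 14.29 trains/hour

14.29


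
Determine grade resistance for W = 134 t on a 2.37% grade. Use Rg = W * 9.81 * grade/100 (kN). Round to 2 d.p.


Rg = W * 9.81 * grade / 100
Rg = 134 * 9.81 * 2.37 / 100
Rg = 1314.54 * 0.0237
Rg = 31.15 kN

31.15


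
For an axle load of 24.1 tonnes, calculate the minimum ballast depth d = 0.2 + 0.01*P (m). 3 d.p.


d = 0.2 + 0.01 * 24.1
d = 0.2 + 0.241
d = 0.441 m

0.441


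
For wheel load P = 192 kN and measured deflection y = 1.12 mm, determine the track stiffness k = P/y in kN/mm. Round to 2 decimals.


Track stiffness k = P / y
k = 192 / 1.12
k = 171.43 kN/mm

171.43


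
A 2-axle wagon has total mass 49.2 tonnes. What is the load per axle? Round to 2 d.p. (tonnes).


Load per axle = total weight / number of axles
Load = 49.2 / 2
Load = 24.60 tonnes

24.60


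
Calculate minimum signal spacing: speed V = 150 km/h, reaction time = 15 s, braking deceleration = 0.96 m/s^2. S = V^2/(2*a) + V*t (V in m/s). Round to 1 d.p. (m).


V = 150 / 3.6 = 41.6667 m/s
Braking distance = 41.6667^2 / (2*0.96) = 904.2245 m
Sighting distance = 41.6667 * 15 = 625.0 m
S = 904.2245 + 625.0 = 1529.2 m

1529.2


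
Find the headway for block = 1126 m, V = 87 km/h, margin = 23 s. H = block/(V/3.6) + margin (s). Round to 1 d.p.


V = 87 / 3.6 = 24.1667 m/s
Block traversal time = 1126 / 24.1667 = 46.5931 s
Headway = 46.5931 + 23
Headway = 69.6 s

69.6


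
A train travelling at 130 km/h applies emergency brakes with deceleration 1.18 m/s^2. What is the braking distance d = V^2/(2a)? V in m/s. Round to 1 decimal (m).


Convert speed: V = 130 / 3.6 = 36.1111 m/s
V^2 = 1304.0123
d = 1304.0123 / (2 * 1.18)
d = 1304.0123 / 2.36
d = 552.5 m

552.5


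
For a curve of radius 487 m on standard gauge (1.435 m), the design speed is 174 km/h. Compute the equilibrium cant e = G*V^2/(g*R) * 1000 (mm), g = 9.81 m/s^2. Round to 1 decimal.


Convert speed: V = 174 / 3.6 = 48.3333 m/s
Apply formula: e = 1.435 * 48.3333^2 / (9.81 * 487)
e = 1.435 * 2336.1111 / 4777.47
e = 0.701693 m = 701.7 mm

701.7


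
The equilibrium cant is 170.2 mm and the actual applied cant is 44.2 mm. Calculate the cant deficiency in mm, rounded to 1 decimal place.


Cant deficiency = equilibrium cant - actual cant
CD = 170.2 - 44.2
CD = 126.0 mm

126.0


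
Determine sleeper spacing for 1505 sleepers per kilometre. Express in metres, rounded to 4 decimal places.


Spacing = 1000 m / number of sleepers
Spacing = 1000 / 1505
Spacing = 0.6645 m

0.6645


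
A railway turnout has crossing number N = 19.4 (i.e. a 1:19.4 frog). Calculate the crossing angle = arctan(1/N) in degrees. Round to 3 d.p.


1/N = 1/19.4 = 0.051546
angle = arctan(0.051546) = 0.051501 rad
angle = 0.051501 * 180/pi = 2.951 degrees

2.951


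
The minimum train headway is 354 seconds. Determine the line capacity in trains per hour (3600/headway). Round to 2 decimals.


Capacity = 3600 / headway
Capacity = 3600 / 354
Capacity = 10.17 trains/hour

10.17


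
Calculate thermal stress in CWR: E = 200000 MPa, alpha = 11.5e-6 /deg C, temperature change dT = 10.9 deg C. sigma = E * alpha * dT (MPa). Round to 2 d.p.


sigma = E * alpha * dT
sigma = 200000 * 11.5e-6 * 10.9
sigma = 2.3 * 10.9
sigma = 25.07 MPa

25.07


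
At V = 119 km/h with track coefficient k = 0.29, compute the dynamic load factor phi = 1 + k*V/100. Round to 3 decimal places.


phi = 1 + k * V / 100
phi = 1 + 0.29 * 119 / 100
phi = 1 + 0.3451
phi = 1.345

1.345


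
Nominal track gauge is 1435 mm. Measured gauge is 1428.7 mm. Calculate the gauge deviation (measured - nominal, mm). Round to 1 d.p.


Deviation = measured - nominal
Deviation = 1428.7 - 1435
Deviation = -6.3 mm

-6.3


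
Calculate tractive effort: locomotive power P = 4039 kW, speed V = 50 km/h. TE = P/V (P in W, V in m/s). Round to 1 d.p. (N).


Convert: P = 4039 kW = 4039000 W
V = 50 / 3.6 = 13.8889 m/s
TE = 4039000 / 13.8889
TE = 290808.0 N

290808.0


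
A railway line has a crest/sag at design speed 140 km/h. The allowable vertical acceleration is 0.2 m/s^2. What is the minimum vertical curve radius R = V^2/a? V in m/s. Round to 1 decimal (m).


Convert speed: V = 140 / 3.6 = 38.8889 m/s
V^2 = 1512.3457 m^2/s^2
R_v = 1512.3457 / 0.2
R_v = 7561.7 m

7561.7


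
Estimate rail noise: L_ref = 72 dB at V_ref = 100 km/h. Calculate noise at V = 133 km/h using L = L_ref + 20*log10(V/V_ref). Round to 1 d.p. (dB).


V/V_ref = 133 / 100 = 1.33
log10(1.33) = 0.123852
20 * 0.123852 = 2.477
L = 72 + 2.477 = 74.5 dB

74.5


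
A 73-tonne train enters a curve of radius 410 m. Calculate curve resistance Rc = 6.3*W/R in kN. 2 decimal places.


Rc = 6.3 * W / R
Rc = 6.3 * 73 / 410
Rc = 459.9 / 410
Rc = 1.12 kN

1.12


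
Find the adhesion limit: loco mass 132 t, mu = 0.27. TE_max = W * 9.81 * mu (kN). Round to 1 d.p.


TE_max = W * g * mu
TE_max = 132 * 9.81 * 0.27
TE_max = 1294.92 * 0.27
TE_max = 349.6 kN

349.6


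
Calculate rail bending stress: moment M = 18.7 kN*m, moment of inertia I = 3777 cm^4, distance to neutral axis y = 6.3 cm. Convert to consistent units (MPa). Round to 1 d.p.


Convert units:
M = 18.7 kN*m = 18700000 N*mm
y = 6.3 cm = 63 mm
I = 3777 cm^4 = 37770000 mm^4
sigma = 18700000 * 63 / 37770000
sigma = 31.2 MPa

31.2


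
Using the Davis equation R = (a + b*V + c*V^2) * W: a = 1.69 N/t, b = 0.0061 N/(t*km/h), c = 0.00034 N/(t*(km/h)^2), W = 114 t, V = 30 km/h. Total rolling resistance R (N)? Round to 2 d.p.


b*V = 0.0061 * 30 = 0.183
c*V^2 = 0.00034 * 900 = 0.306
R_per_t = 1.69 + 0.183 + 0.306 = 2.179 N/t
R_total = 2.179 * 114 = 248.41 N

248.41


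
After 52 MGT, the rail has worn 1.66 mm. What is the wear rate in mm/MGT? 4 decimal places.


Wear rate = total wear / cumulative tonnage
Rate = 1.66 / 52
Rate = 0.0319 mm/MGT

0.0319


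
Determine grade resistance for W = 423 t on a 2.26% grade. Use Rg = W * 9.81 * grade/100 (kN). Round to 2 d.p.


Rg = W * 9.81 * grade / 100
Rg = 423 * 9.81 * 2.26 / 100
Rg = 4149.63 * 0.0226
Rg = 93.78 kN

93.78


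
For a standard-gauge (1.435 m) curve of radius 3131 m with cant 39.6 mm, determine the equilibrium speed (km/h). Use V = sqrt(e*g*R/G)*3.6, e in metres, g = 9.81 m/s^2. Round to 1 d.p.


Convert cant: e = 39.6 mm = 0.0396 m
V_ms = sqrt(0.0396 * 9.81 * 3131 / 1.435)
V_ms = sqrt(847.60861) = 29.1137 m/s
V = 29.1137 * 3.6 = 104.8 km/h

104.8


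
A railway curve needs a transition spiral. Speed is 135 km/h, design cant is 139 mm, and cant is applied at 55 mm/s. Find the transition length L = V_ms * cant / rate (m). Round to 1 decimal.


Convert speed: V = 135 / 3.6 = 37.5 m/s
L = 37.5 * 139 / 55
L = 5212.5 / 55
L = 94.8 m

94.8


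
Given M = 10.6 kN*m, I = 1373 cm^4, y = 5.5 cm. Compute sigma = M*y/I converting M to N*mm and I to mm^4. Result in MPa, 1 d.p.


Convert units:
M = 10.6 kN*m = 10600000 N*mm
y = 5.5 cm = 55 mm
I = 1373 cm^4 = 13730000 mm^4
sigma = 10600000 * 55 / 13730000
sigma = 42.5 MPa

42.5


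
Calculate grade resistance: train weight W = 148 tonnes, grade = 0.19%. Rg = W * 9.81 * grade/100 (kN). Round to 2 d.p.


Rg = W * 9.81 * grade / 100
Rg = 148 * 9.81 * 0.19 / 100
Rg = 1451.88 * 0.0019
Rg = 2.76 kN

2.76


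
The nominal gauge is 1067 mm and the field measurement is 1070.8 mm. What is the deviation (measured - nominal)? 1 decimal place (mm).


Deviation = measured - nominal
Deviation = 1070.8 - 1067
Deviation = 3.8 mm

3.8


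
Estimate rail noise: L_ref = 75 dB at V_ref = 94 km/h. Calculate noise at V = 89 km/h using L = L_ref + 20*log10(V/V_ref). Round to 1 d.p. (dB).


V/V_ref = 89 / 94 = 0.946809
log10(0.946809) = -0.023738
20 * -0.023738 = -0.4748
L = 75 + -0.4748 = 74.5 dB

74.5


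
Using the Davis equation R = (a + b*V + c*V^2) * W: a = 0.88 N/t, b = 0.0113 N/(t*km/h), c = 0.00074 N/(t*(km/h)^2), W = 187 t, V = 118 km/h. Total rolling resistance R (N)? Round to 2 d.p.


b*V = 0.0113 * 118 = 1.3334
c*V^2 = 0.00074 * 13924 = 10.30376
R_per_t = 0.88 + 1.3334 + 10.30376 = 12.51716 N/t
R_total = 12.51716 * 187 = 2340.71 N

2340.71


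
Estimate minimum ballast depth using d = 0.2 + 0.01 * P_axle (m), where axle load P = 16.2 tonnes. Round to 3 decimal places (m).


d = 0.2 + 0.01 * 16.2
d = 0.2 + 0.162
d = 0.362 m

0.362


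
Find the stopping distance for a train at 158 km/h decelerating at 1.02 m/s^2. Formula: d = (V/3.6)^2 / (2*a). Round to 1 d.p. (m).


Convert speed: V = 158 / 3.6 = 43.8889 m/s
V^2 = 1926.2346
d = 1926.2346 / (2 * 1.02)
d = 1926.2346 / 2.04
d = 944.2 m

944.2


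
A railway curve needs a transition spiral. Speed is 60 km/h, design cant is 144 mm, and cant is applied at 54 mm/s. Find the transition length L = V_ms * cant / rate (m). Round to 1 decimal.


Convert speed: V = 60 / 3.6 = 16.6667 m/s
L = 16.6667 * 144 / 54
L = 2400.0 / 54
L = 44.4 m

44.4


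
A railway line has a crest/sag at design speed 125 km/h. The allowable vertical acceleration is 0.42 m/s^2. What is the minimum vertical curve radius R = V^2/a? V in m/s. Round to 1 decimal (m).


Convert speed: V = 125 / 3.6 = 34.7222 m/s
V^2 = 1205.6327 m^2/s^2
R_v = 1205.6327 / 0.42
R_v = 2870.6 m

2870.6


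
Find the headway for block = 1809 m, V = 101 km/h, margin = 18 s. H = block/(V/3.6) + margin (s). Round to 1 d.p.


V = 101 / 3.6 = 28.0556 m/s
Block traversal time = 1809 / 28.0556 = 64.4792 s
Headway = 64.4792 + 18
Headway = 82.5 s

82.5


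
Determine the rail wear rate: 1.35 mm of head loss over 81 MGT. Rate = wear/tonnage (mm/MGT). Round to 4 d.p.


Wear rate = total wear / cumulative tonnage
Rate = 1.35 / 81
Rate = 0.0167 mm/MGT

0.0167


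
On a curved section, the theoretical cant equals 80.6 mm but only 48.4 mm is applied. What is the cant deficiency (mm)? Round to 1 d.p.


Cant deficiency = equilibrium cant - actual cant
CD = 80.6 - 48.4
CD = 32.2 mm

32.2


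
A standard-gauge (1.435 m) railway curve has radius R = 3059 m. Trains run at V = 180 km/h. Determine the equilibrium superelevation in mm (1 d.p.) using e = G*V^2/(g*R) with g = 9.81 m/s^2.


Convert speed: V = 180 / 3.6 = 50.0 m/s
Apply formula: e = 1.435 * 50.0^2 / (9.81 * 3059)
e = 1.435 * 2500.0 / 30008.79
e = 0.119548 m = 119.5 mm

119.5


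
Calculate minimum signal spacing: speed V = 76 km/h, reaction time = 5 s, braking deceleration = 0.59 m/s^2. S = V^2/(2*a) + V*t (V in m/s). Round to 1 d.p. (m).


V = 76 / 3.6 = 21.1111 m/s
Braking distance = 21.1111^2 / (2*0.59) = 377.6941 m
Sighting distance = 21.1111 * 5 = 105.5556 m
S = 377.6941 + 105.5556 = 483.2 m

483.2


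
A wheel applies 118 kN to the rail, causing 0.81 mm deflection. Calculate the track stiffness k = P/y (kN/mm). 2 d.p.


Track stiffness k = P / y
k = 118 / 0.81
k = 145.68 kN/mm

145.68


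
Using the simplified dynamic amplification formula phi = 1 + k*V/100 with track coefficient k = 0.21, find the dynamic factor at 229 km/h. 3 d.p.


phi = 1 + k * V / 100
phi = 1 + 0.21 * 229 / 100
phi = 1 + 0.4809
phi = 1.481

1.481


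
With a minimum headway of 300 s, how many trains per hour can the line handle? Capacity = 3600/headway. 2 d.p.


Capacity = 3600 / headway
Capacity = 3600 / 300
Capacity = 12.00 trains/hour

12.00


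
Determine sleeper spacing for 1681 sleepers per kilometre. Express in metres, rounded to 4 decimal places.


Spacing = 1000 m / number of sleepers
Spacing = 1000 / 1681
Spacing = 0.5949 m

0.5949


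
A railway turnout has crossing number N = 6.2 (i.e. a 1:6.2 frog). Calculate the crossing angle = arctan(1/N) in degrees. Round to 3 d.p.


1/N = 1/6.2 = 0.16129
angle = arctan(0.16129) = 0.159913 rad
angle = 0.159913 * 180/pi = 9.162 degrees

9.162


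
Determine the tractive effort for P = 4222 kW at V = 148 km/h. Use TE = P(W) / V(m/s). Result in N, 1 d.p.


Convert: P = 4222 kW = 4222000 W
V = 148 / 3.6 = 41.1111 m/s
TE = 4222000 / 41.1111
TE = 102697.3 N

102697.3


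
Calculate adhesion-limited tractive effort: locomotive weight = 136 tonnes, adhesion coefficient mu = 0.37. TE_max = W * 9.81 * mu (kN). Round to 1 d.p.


TE_max = W * g * mu
TE_max = 136 * 9.81 * 0.37
TE_max = 1334.16 * 0.37
TE_max = 493.6 kN

493.6


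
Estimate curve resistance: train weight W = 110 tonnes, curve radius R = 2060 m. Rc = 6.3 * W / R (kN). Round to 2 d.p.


Rc = 6.3 * W / R
Rc = 6.3 * 110 / 2060
Rc = 693.0 / 2060
Rc = 0.34 kN

0.34


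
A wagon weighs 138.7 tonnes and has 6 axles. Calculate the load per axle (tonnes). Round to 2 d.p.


Load per axle = total weight / number of axles
Load = 138.7 / 6
Load = 23.12 tonnes

23.12


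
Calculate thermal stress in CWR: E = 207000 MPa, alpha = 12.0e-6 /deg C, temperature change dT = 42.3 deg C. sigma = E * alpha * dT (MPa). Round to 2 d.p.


sigma = E * alpha * dT
sigma = 207000 * 12.0e-6 * 42.3
sigma = 2.484 * 42.3
sigma = 105.07 MPa

105.07


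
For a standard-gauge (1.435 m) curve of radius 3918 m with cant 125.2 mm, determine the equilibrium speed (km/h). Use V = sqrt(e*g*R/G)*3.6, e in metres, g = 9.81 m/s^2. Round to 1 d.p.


Convert cant: e = 125.2 mm = 0.1252 m
V_ms = sqrt(0.1252 * 9.81 * 3918 / 1.435)
V_ms = sqrt(3353.403914) = 57.9086 m/s
V = 57.9086 * 3.6 = 208.5 km/h

208.5


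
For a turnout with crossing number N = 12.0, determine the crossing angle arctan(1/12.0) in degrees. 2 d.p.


1/N = 1/12.0 = 0.083333
angle = arctan(0.083333) = 0.083141 rad
angle = 0.083141 * 180/pi = 4.76 degrees

4.76


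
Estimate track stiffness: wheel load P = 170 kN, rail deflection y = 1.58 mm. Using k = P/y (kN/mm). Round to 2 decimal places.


Track stiffness k = P / y
k = 170 / 1.58
k = 107.59 kN/mm

107.59


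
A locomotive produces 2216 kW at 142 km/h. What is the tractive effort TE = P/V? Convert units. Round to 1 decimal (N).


Convert: P = 2216 kW = 2216000 W
V = 142 / 3.6 = 39.4444 m/s
TE = 2216000 / 39.4444
TE = 56180.3 N

56180.3


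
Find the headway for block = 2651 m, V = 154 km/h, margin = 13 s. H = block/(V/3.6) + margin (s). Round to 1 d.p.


V = 154 / 3.6 = 42.7778 m/s
Block traversal time = 2651 / 42.7778 = 61.9714 s
Headway = 61.9714 + 13
Headway = 75.0 s

75.0


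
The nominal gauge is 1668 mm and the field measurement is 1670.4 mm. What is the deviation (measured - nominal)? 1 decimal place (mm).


Deviation = measured - nominal
Deviation = 1670.4 - 1668
Deviation = 2.4 mm

2.4


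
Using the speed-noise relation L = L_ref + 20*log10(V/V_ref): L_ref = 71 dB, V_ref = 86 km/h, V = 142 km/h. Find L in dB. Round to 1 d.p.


V/V_ref = 142 / 86 = 1.651163
log10(1.651163) = 0.21779
20 * 0.21779 = 4.3558
L = 71 + 4.3558 = 75.4 dB

75.4


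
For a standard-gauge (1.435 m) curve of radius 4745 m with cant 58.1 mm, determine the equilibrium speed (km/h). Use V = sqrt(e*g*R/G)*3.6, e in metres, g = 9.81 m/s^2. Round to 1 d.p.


Convert cant: e = 58.1 mm = 0.0581 m
V_ms = sqrt(0.0581 * 9.81 * 4745 / 1.435)
V_ms = sqrt(1884.644561) = 43.4125 m/s
V = 43.4125 * 3.6 = 156.3 km/h

156.3


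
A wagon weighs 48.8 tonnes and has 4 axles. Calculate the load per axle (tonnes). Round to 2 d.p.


Load per axle = total weight / number of axles
Load = 48.8 / 4
Load = 12.20 tonnes

12.20


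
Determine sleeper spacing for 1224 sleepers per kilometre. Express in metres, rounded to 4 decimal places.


Spacing = 1000 m / number of sleepers
Spacing = 1000 / 1224
Spacing = 0.8170 m

0.8170


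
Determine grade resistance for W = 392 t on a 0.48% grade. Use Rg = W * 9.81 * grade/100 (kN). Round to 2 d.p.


Rg = W * 9.81 * grade / 100
Rg = 392 * 9.81 * 0.48 / 100
Rg = 3845.52 * 0.0048
Rg = 18.46 kN

18.46


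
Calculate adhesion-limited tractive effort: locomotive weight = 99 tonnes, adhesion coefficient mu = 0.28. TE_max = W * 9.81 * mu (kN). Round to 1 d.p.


TE_max = W * g * mu
TE_max = 99 * 9.81 * 0.28
TE_max = 971.19 * 0.28
TE_max = 271.9 kN

271.9


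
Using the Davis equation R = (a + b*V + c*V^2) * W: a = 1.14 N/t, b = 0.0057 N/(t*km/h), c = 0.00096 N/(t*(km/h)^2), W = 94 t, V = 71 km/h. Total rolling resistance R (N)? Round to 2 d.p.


b*V = 0.0057 * 71 = 0.4047
c*V^2 = 0.00096 * 5041 = 4.83936
R_per_t = 1.14 + 0.4047 + 4.83936 = 6.38406 N/t
R_total = 6.38406 * 94 = 600.10 N

600.10


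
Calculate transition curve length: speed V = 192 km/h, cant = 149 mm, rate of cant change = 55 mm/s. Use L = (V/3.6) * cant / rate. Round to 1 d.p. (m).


Convert speed: V = 192 / 3.6 = 53.3333 m/s
L = 53.3333 * 149 / 55
L = 7946.6667 / 55
L = 144.5 m

144.5


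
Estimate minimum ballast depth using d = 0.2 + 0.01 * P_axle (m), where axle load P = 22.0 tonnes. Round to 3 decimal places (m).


d = 0.2 + 0.01 * 22.0
d = 0.2 + 0.22
d = 0.420 m

0.420


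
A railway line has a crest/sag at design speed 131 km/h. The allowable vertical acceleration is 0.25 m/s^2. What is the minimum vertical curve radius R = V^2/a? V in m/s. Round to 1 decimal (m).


Convert speed: V = 131 / 3.6 = 36.3889 m/s
V^2 = 1324.1512 m^2/s^2
R_v = 1324.1512 / 0.25
R_v = 5296.6 m

5296.6


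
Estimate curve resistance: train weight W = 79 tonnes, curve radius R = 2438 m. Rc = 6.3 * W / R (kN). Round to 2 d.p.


Rc = 6.3 * W / R
Rc = 6.3 * 79 / 2438
Rc = 497.7 / 2438
Rc = 0.20 kN

0.20


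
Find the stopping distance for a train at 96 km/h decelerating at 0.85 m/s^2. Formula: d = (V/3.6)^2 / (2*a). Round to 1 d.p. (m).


Convert speed: V = 96 / 3.6 = 26.6667 m/s
V^2 = 711.1111
d = 711.1111 / (2 * 0.85)
d = 711.1111 / 1.7
d = 418.3 m

418.3


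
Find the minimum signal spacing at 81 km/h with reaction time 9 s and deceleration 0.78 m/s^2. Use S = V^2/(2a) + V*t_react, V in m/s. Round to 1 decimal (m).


V = 81 / 3.6 = 22.5 m/s
Braking distance = 22.5^2 / (2*0.78) = 324.5192 m
Sighting distance = 22.5 * 9 = 202.5 m
S = 324.5192 + 202.5 = 527.0 m

527.0


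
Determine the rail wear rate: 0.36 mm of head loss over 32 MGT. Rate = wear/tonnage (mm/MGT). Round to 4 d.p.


Wear rate = total wear / cumulative tonnage
Rate = 0.36 / 32
Rate = 0.0113 mm/MGT

0.0113


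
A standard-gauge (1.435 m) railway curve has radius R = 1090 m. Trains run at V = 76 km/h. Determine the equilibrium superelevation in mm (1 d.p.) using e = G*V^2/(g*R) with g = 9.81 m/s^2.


Convert speed: V = 76 / 3.6 = 21.1111 m/s
Apply formula: e = 1.435 * 21.1111^2 / (9.81 * 1090)
e = 1.435 * 445.679 / 10692.9
e = 0.059811 m = 59.8 mm

59.8


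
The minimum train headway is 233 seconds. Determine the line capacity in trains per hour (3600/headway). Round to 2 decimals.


Capacity = 3600 / headway
Capacity = 3600 / 233
Capacity = 15.45 trains/hour

15.45


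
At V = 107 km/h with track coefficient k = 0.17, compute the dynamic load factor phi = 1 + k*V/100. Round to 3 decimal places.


phi = 1 + k * V / 100
phi = 1 + 0.17 * 107 / 100
phi = 1 + 0.1819
phi = 1.182

1.182


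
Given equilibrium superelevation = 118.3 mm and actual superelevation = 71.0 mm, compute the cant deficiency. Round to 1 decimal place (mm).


Cant deficiency = equilibrium cant - actual cant
CD = 118.3 - 71.0
CD = 47.3 mm

47.3


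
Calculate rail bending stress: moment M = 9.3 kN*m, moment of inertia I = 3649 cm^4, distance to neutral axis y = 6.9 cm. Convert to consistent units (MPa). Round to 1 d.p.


Convert units:
M = 9.3 kN*m = 9300000 N*mm
y = 6.9 cm = 69 mm
I = 3649 cm^4 = 36490000 mm^4
sigma = 9300000 * 69 / 36490000
sigma = 17.6 MPa

17.6


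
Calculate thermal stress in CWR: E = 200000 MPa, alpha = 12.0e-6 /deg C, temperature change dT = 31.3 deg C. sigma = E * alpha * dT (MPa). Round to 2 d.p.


sigma = E * alpha * dT
sigma = 200000 * 12.0e-6 * 31.3
sigma = 2.4 * 31.3
sigma = 75.12 MPa

75.12


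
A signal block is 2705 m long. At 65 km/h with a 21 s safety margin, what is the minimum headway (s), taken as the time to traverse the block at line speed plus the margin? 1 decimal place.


V = 65 / 3.6 = 18.0556 m/s
Block traversal time = 2705 / 18.0556 = 149.8154 s
Headway = 149.8154 + 21
Headway = 170.8 s

170.8


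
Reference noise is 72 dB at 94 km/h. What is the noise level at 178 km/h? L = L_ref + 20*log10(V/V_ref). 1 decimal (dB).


V/V_ref = 178 / 94 = 1.893617
log10(1.893617) = 0.277292
20 * 0.277292 = 5.5458
L = 72 + 5.5458 = 77.5 dB

77.5


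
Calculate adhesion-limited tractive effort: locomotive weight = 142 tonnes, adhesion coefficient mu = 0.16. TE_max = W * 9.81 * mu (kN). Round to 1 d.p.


TE_max = W * g * mu
TE_max = 142 * 9.81 * 0.16
TE_max = 1393.02 * 0.16
TE_max = 222.9 kN

222.9


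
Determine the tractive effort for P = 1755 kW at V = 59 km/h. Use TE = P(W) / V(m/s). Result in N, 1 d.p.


Convert: P = 1755 kW = 1755000 W
V = 59 / 3.6 = 16.3889 m/s
TE = 1755000 / 16.3889
TE = 107084.7 N

107084.7


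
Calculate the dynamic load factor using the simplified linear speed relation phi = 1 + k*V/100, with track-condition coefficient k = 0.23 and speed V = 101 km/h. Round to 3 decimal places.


phi = 1 + k * V / 100
phi = 1 + 0.23 * 101 / 100
phi = 1 + 0.2323
phi = 1.232

1.232


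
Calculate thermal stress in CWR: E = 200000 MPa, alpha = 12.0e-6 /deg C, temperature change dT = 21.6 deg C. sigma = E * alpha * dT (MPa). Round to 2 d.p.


sigma = E * alpha * dT
sigma = 200000 * 12.0e-6 * 21.6
sigma = 2.4 * 21.6
sigma = 51.84 MPa

51.84


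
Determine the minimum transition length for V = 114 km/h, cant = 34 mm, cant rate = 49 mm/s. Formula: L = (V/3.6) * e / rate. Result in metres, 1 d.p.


Convert speed: V = 114 / 3.6 = 31.6667 m/s
L = 31.6667 * 34 / 49
L = 1076.6667 / 49
L = 22.0 m

22.0


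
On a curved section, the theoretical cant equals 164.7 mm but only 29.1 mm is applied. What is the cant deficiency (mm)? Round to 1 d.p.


Cant deficiency = equilibrium cant - actual cant
CD = 164.7 - 29.1
CD = 135.6 mm

135.6


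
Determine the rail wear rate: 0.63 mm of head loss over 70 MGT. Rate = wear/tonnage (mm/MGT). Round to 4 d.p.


Wear rate = total wear / cumulative tonnage
Rate = 0.63 / 70
Rate = 0.0090 mm/MGT

0.0090


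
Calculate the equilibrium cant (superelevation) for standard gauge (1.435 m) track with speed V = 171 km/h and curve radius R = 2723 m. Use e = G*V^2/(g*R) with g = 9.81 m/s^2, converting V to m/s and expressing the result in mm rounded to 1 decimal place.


Convert speed: V = 171 / 3.6 = 47.5 m/s
Apply formula: e = 1.435 * 47.5^2 / (9.81 * 2723)
e = 1.435 * 2256.25 / 26712.63
e = 0.121206 m = 121.2 mm

121.2


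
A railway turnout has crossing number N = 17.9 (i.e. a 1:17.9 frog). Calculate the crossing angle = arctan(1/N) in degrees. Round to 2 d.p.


1/N = 1/17.9 = 0.055866
angle = arctan(0.055866) = 0.055808 rad
angle = 0.055808 * 180/pi = 3.20 degrees

3.20


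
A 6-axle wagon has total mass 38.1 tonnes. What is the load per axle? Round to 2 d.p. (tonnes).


Load per axle = total weight / number of axles
Load = 38.1 / 6
Load = 6.35 tonnes

6.35


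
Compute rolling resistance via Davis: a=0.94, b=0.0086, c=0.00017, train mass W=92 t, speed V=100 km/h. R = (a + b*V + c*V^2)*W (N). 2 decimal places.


b*V = 0.0086 * 100 = 0.86
c*V^2 = 0.00017 * 10000 = 1.7
R_per_t = 0.94 + 0.86 + 1.7 = 3.5 N/t
R_total = 3.5 * 92 = 322.00 N

322.00


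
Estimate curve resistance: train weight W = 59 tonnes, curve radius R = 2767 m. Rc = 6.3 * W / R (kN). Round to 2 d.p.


Rc = 6.3 * W / R
Rc = 6.3 * 59 / 2767
Rc = 371.7 / 2767
Rc = 0.13 kN

0.13


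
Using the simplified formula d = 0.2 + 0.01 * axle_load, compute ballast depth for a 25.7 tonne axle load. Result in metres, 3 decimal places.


d = 0.2 + 0.01 * 25.7
d = 0.2 + 0.257
d = 0.457 m

0.457


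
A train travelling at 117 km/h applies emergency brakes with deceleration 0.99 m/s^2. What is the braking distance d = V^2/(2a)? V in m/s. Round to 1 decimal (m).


Convert speed: V = 117 / 3.6 = 32.5 m/s
V^2 = 1056.25
d = 1056.25 / (2 * 0.99)
d = 1056.25 / 1.98
d = 533.5 m

533.5


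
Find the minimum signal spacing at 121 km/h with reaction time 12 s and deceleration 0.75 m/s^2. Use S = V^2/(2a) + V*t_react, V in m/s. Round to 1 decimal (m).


V = 121 / 3.6 = 33.6111 m/s
Braking distance = 33.6111^2 / (2*0.75) = 753.1379 m
Sighting distance = 33.6111 * 12 = 403.3333 m
S = 753.1379 + 403.3333 = 1156.5 m

1156.5


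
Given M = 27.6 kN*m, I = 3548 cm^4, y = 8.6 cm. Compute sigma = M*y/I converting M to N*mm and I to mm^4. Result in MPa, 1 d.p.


Convert units:
M = 27.6 kN*m = 27600000 N*mm
y = 8.6 cm = 86 mm
I = 3548 cm^4 = 35480000 mm^4
sigma = 27600000 * 86 / 35480000
sigma = 66.9 MPa

66.9


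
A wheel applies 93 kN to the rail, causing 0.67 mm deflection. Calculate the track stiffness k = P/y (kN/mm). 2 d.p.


Track stiffness k = P / y
k = 93 / 0.67
k = 138.81 kN/mm

138.81


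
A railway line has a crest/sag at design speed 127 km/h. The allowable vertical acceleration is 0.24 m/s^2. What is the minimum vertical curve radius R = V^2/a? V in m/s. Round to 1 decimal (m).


Convert speed: V = 127 / 3.6 = 35.2778 m/s
V^2 = 1244.5216 m^2/s^2
R_v = 1244.5216 / 0.24
R_v = 5185.5 m

5185.5


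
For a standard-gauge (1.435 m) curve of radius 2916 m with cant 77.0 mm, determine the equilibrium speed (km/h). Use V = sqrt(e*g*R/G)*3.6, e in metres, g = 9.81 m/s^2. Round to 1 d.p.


Convert cant: e = 77.0 mm = 0.0770 m
V_ms = sqrt(0.0770 * 9.81 * 2916 / 1.435)
V_ms = sqrt(1534.953951) = 39.1785 m/s
V = 39.1785 * 3.6 = 141.0 km/h

141.0


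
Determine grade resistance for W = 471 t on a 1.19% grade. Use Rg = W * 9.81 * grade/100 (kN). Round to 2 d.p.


Rg = W * 9.81 * grade / 100
Rg = 471 * 9.81 * 1.19 / 100
Rg = 4620.51 * 0.0119
Rg = 54.98 kN

54.98


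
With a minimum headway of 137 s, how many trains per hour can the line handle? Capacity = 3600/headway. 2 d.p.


Capacity = 3600 / headway
Capacity = 3600 / 137
Capacity = 26.28 trains/hour

26.28


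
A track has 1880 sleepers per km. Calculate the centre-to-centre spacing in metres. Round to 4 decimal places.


Spacing = 1000 m / number of sleepers
Spacing = 1000 / 1880
Spacing = 0.5319 m

0.5319


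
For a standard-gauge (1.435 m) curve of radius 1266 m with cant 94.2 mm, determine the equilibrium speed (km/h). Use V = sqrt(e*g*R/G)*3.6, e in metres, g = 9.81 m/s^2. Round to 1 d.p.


Convert cant: e = 94.2 mm = 0.0942 m
V_ms = sqrt(0.0942 * 9.81 * 1266 / 1.435)
V_ms = sqrt(815.270475) = 28.5529 m/s
V = 28.5529 * 3.6 = 102.8 km/h

102.8


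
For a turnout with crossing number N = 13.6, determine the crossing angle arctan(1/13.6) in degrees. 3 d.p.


1/N = 1/13.6 = 0.073529
angle = arctan(0.073529) = 0.073397 rad
angle = 0.073397 * 180/pi = 4.205 degrees

4.205


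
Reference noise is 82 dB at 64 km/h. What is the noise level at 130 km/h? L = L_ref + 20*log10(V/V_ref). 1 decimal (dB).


V/V_ref = 130 / 64 = 2.03125
log10(2.03125) = 0.307763
20 * 0.307763 = 6.1553
L = 82 + 6.1553 = 88.2 dB

88.2


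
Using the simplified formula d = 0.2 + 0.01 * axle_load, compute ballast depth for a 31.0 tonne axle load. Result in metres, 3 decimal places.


d = 0.2 + 0.01 * 31.0
d = 0.2 + 0.31
d = 0.510 m

0.510


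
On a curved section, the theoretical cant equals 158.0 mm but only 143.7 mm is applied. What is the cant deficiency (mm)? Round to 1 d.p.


Cant deficiency = equilibrium cant - actual cant
CD = 158.0 - 143.7
CD = 14.3 mm

14.3


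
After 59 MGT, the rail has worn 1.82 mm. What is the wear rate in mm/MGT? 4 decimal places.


Wear rate = total wear / cumulative tonnage
Rate = 1.82 / 59
Rate = 0.0308 mm/MGT

0.0308


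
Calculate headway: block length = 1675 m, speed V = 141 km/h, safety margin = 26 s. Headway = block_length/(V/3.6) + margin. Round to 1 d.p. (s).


V = 141 / 3.6 = 39.1667 m/s
Block traversal time = 1675 / 39.1667 = 42.766 s
Headway = 42.766 + 26
Headway = 68.8 s

68.8


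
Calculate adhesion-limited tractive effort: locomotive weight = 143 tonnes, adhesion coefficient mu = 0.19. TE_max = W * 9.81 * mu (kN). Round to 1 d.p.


TE_max = W * g * mu
TE_max = 143 * 9.81 * 0.19
TE_max = 1402.83 * 0.19
TE_max = 266.5 kN

266.5


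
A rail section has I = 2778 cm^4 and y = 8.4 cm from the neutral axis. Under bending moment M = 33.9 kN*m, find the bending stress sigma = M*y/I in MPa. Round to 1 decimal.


Convert units:
M = 33.9 kN*m = 33900000 N*mm
y = 8.4 cm = 84 mm
I = 2778 cm^4 = 27780000 mm^4
sigma = 33900000 * 84 / 27780000
sigma = 102.5 MPa

102.5


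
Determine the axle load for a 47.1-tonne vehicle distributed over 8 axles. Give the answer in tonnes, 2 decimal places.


Load per axle = total weight / number of axles
Load = 47.1 / 8
Load = 5.89 tonnes

5.89


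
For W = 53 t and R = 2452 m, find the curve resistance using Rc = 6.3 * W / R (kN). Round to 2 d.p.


Rc = 6.3 * W / R
Rc = 6.3 * 53 / 2452
Rc = 333.9 / 2452
Rc = 0.14 kN

0.14


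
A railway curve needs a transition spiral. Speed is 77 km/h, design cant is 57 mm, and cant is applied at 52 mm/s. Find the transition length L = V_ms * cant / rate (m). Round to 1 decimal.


Convert speed: V = 77 / 3.6 = 21.3889 m/s
L = 21.3889 * 57 / 52
L = 1219.1667 / 52
L = 23.4 m

23.4


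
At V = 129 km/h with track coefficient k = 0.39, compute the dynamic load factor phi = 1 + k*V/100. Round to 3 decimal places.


phi = 1 + k * V / 100
phi = 1 + 0.39 * 129 / 100
phi = 1 + 0.5031
phi = 1.503

1.503


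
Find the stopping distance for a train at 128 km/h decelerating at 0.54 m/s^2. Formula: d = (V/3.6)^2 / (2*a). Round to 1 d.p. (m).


Convert speed: V = 128 / 3.6 = 35.5556 m/s
V^2 = 1264.1975
d = 1264.1975 / (2 * 0.54)
d = 1264.1975 / 1.08
d = 1170.6 m

1170.6


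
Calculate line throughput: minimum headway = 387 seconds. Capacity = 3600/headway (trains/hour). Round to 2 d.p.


Capacity = 3600 / headway
Capacity = 3600 / 387
Capacity = 9.30 trains/hour

9.30


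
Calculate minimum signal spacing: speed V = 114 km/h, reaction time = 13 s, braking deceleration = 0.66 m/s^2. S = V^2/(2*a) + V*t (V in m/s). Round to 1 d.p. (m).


V = 114 / 3.6 = 31.6667 m/s
Braking distance = 31.6667^2 / (2*0.66) = 759.6801 m
Sighting distance = 31.6667 * 13 = 411.6667 m
S = 759.6801 + 411.6667 = 1171.3 m

1171.3


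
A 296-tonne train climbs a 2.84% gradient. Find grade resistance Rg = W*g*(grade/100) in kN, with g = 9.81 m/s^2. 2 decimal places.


Rg = W * 9.81 * grade / 100
Rg = 296 * 9.81 * 2.84 / 100
Rg = 2903.76 * 0.0284
Rg = 82.47 kN

82.47


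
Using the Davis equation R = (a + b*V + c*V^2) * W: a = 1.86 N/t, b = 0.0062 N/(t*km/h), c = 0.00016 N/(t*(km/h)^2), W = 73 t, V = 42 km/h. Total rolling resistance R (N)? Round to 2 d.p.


b*V = 0.0062 * 42 = 0.2604
c*V^2 = 0.00016 * 1764 = 0.28224
R_per_t = 1.86 + 0.2604 + 0.28224 = 2.40264 N/t
R_total = 2.40264 * 73 = 175.39 N

175.39


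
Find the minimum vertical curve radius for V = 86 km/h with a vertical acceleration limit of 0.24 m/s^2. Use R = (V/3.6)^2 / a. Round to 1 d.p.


Convert speed: V = 86 / 3.6 = 23.8889 m/s
V^2 = 570.679 m^2/s^2
R_v = 570.679 / 0.24
R_v = 2377.8 m

2377.8


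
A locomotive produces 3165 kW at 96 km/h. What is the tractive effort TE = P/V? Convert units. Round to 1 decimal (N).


Convert: P = 3165 kW = 3165000 W
V = 96 / 3.6 = 26.6667 m/s
TE = 3165000 / 26.6667
TE = 118687.5 N

118687.5


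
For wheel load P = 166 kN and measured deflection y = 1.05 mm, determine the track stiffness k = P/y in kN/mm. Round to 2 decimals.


Track stiffness k = P / y
k = 166 / 1.05
k = 158.10 kN/mm

158.10


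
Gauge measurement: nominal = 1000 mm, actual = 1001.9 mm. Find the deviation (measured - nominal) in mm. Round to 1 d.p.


Deviation = measured - nominal
Deviation = 1001.9 - 1000
Deviation = 1.9 mm

1.9


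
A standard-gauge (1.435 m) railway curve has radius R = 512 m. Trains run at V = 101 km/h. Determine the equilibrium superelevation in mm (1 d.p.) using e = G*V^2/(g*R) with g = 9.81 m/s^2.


Convert speed: V = 101 / 3.6 = 28.0556 m/s
Apply formula: e = 1.435 * 28.0556^2 / (9.81 * 512)
e = 1.435 * 787.1142 / 5022.72
e = 0.22488 m = 224.9 mm

224.9


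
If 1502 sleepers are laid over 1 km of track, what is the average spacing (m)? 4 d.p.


Spacing = 1000 m / number of sleepers
Spacing = 1000 / 1502
Spacing = 0.6658 m

0.6658


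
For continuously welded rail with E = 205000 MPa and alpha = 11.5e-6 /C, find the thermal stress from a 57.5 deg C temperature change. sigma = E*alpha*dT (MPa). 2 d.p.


sigma = E * alpha * dT
sigma = 205000 * 11.5e-6 * 57.5
sigma = 2.3575 * 57.5
sigma = 135.56 MPa

135.56


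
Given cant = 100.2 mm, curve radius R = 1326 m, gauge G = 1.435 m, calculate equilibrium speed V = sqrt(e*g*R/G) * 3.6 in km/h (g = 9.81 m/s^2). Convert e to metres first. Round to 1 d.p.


Convert cant: e = 100.2 mm = 0.1002 m
V_ms = sqrt(0.1002 * 9.81 * 1326 / 1.435)
V_ms = sqrt(908.297987) = 30.138 m/s
V = 30.138 * 3.6 = 108.5 km/h

108.5


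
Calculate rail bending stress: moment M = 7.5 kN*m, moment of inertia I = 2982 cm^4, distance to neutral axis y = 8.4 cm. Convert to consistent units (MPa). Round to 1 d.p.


Convert units:
M = 7.5 kN*m = 7500000 N*mm
y = 8.4 cm = 84 mm
I = 2982 cm^4 = 29820000 mm^4
sigma = 7500000 * 84 / 29820000
sigma = 21.1 MPa

21.1


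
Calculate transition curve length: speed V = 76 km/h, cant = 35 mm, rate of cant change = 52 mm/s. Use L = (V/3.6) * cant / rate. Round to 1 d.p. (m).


Convert speed: V = 76 / 3.6 = 21.1111 m/s
L = 21.1111 * 35 / 52
L = 738.8889 / 52
L = 14.2 m

14.2


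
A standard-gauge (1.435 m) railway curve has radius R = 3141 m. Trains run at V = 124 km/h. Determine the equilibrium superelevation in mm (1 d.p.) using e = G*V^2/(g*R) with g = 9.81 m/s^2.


Convert speed: V = 124 / 3.6 = 34.4444 m/s
Apply formula: e = 1.435 * 34.4444^2 / (9.81 * 3141)
e = 1.435 * 1186.4198 / 30813.21
e = 0.055253 m = 55.3 mm

55.3
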